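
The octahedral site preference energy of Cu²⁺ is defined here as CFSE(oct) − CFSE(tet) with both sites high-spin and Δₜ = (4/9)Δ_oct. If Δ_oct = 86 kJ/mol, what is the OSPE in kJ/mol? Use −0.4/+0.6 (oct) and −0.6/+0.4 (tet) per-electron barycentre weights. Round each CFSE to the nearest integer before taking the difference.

Cu is in group 11, so Cu²⁺ is d⁹ (11 − 2 = 9).
Octahedral high-spin t2g^6 e_g^3: CFSE = -0.6 × 86 = -52 kJ/mol.
Tetrahedral e^4 t2^5 gives -0.4Δₜ = -0.4 × (4/9) × 86 = -15 kJ/mol.
Subtracting, OSPE = -52 − (-15) = -37 kJ/mol.

-37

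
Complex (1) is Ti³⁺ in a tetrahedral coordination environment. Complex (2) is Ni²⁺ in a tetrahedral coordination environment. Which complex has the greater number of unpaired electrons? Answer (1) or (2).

(1): Ti sits in group 4; removing 3 electrons leaves Ti³⁺ with 4 − 3 = 1 d electrons; Tetrahedral splitting is small, so the complex is high-spin; e¹ t₂⁰ → 1 unpaired.
(2): Group 10 minus oxidation state +2 gives a d⁸ configuration for Ni²⁺; Tetrahedral fields are weak (Δₜ ≈ 4/9 Δₒ), so electrons fill high-spin; e^4 t2^4 → 2 unpaired.
So (2) has more unpaired electrons.

(2)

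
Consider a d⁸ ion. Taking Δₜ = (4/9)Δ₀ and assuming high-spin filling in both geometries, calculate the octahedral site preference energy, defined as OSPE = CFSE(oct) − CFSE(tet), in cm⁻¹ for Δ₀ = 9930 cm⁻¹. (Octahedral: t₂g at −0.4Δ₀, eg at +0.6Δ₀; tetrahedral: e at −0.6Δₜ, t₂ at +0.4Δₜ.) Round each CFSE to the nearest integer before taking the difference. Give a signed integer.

In an octahedral site d⁸ (HS) is t₂g⁶ eg², giving CFSE(oct) = -1.2Δ₀ = -11916 cm⁻¹.
In a tetrahedral site the filling is e⁴ t₂⁴: CFSE(tet) = -0.8Δₜ = -0.8 × (4/9)(9930) = -3531 cm⁻¹.
OSPE = CFSE(oct) − CFSE(tet) = -11916 − (-3531) = -8385 cm⁻¹.

-8385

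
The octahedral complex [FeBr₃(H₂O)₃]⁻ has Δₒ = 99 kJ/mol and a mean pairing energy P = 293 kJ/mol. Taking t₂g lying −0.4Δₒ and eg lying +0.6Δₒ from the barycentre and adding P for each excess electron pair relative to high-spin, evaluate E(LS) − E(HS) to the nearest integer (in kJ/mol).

Ligand charges: 3×(-1) from Br⁻ and 3×(+0) from H₂O sum to -3; with overall charge -1, Fe is +2.
Fe²⁺: group 8, so d-count = 8 − 2 = 6.
High-spin d⁶ fills as t₂g⁴ eg² with CFSE 4(−0.4) + 2(+0.6) = -0.4Δₒ = -40 kJ/mol.
For low-spin the configuration is t₂g⁶ eg⁰: orbital energy -2.4 × 99 = -238 kJ/mol, and 2 additional pairs relative to high-spin add 586 kJ/mol, giving 348 kJ/mol.
E(LS) − E(HS) = 348 − (-40) = 388 kJ/mol.

388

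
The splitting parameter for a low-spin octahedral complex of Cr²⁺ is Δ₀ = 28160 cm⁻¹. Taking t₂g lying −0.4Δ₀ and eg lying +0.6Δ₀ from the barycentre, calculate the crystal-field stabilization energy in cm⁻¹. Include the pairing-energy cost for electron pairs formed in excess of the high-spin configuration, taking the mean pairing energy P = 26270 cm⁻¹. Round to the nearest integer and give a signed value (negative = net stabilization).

Cr sits in group 6; removing 2 electrons leaves Cr²⁺ with 6 − 2 = 4 d electrons.
The d⁴ electrons fill as t₂g⁴ eg⁰.
The orbital stabilization is -1.6Δ₀ = -1.6 × 28160 = -45056 cm⁻¹.
Relative to high-spin t₂g³ eg¹ (0 paired), the low-spin configuration has 1 additional pair, contributing +1 × 26270 = +26270 cm⁻¹.
Net CFSE = -45056 + 26270 = -18786 cm⁻¹.

-18786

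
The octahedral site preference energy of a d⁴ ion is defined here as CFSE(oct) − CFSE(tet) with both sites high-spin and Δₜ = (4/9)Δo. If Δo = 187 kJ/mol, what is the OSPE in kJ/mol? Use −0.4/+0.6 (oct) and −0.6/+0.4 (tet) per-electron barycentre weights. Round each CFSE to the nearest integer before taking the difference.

-79

Octahedral (high-spin): t₂g³ eg¹, CFSE = 3(−0.4) + 1(+0.6) = -0.6Δo = -0.6 × 187 = -112 kJ/mol.
Tetrahedral e² t₂² gives -0.4Δₜ = -0.4 × (4/9) × 187 = -33 kJ/mol.
Subtracting, OSPE = -112 − (-33) = -79 kJ/mol.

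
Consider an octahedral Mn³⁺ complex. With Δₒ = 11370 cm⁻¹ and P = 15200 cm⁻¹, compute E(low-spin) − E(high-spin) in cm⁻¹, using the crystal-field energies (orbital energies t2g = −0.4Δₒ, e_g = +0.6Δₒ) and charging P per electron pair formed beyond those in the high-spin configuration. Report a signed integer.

Mn sits in group 7; removing 3 electrons leaves Mn³⁺ with 7 − 3 = 4 d electrons.
High-spin: t2g^3 e_g^1, CFSE = -0.6Δₒ = -6822 cm⁻¹.
Low-spin: t2g^4 e_g^0, orbital CFSE = -1.6Δₒ = -18192 cm⁻¹; plus 1 excess pair × P = +15200 cm⁻¹; total -2992 cm⁻¹.
The difference is -2992 − (-6822) = 3830 cm⁻¹, so high-spin lies lower.

3830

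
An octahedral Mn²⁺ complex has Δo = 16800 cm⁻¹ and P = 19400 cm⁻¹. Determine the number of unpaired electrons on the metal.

5

Mn is in group 7, so Mn²⁺ is d⁵ (7 − 2 = 5).
Here Δo < P (16800 < 19400), so the high-spin state is favoured.
Configuration: t₂g³ eg².
Unpaired electrons: 5.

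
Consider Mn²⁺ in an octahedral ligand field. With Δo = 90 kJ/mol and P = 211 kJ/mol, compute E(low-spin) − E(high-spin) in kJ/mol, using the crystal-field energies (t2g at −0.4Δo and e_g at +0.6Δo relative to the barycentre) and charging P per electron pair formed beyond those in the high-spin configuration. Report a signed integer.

242

Mn²⁺: group 7, so d-count = 7 − 2 = 5.
High-spin d⁵ fills as t2g^3 e_g^2 with CFSE 3(−0.4) + 2(+0.6) = 0.0Δo = 0 kJ/mol.
Low-spin: t2g^5 e_g^0, orbital CFSE = -2.0Δo = -180 kJ/mol; plus 2 excess pairs × P = +422 kJ/mol; total 242 kJ/mol.
The difference is 242 − (0) = 242 kJ/mol, so high-spin lies lower.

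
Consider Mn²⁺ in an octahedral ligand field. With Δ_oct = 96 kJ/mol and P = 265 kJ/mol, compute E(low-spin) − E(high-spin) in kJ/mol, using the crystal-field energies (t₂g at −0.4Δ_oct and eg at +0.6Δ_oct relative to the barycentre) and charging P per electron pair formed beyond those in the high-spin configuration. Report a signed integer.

338

Mn sits in group 7; removing 2 electrons leaves Mn²⁺ with 7 − 2 = 5 d electrons.
High-spin d⁵ fills as t₂g³ eg² with CFSE 3(−0.4) + 2(+0.6) = 0.0Δ_oct = 0 kJ/mol.
Low-spin t₂g⁵ eg⁰ gives -2.0Δ_oct = -192 kJ/mol, but forming 2 extra pairs costs 2P = 530 kJ/mol, so E(LS) = -192 + 530 = 338 kJ/mol.
E(LS) − E(HS) = 338 − (0) = 338 kJ/mol.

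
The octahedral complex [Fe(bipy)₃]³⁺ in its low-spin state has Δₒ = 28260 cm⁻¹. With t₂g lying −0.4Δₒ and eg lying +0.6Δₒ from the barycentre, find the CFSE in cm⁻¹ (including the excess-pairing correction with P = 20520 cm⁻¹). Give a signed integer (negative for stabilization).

-15480

bipy is neutral, so the +3 overall charge sits on Fe: oxidation state +3.
Fe sits in group 8; removing 3 electrons leaves Fe³⁺ with 8 − 3 = 5 d electrons.
Configuration: t₂g⁵ eg⁰.
The orbital stabilization is -2.0Δₒ = -2.0 × 28260 = -56520 cm⁻¹.
Relative to high-spin t₂g³ eg² (0 paired), the low-spin configuration has 2 additional pairs, contributing +2 × 20520 = +41040 cm⁻¹.
Combining: -56520 + 41040 = -15480 cm⁻¹.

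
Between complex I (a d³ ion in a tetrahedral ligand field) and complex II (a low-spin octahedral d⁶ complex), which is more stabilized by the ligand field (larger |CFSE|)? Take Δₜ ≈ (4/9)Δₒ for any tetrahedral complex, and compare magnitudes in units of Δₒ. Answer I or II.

I: Tetrahedral fields are weak (Δₜ ≈ 4/9 Δₒ), so electrons fill high-spin; e^2 t2^1, CFSE = -0.8Δₜ ≈ -0.36Δₒ.
II: t₂g⁶ eg⁰, CFSE = -2.4Δₒ.
So II has the larger |CFSE|.

II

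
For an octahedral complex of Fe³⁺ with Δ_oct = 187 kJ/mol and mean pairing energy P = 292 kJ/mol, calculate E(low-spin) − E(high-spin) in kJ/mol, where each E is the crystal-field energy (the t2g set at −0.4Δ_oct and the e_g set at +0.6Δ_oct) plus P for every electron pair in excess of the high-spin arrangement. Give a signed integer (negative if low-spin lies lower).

Fe sits in group 8; removing 3 electrons leaves Fe³⁺ with 8 − 3 = 5 d electrons.
In the high-spin limit (t2g^3 e_g^2) the orbital term is 0.0Δ_oct = 0 kJ/mol, with no excess pairing.
Low-spin t2g^5 e_g^0 gives -2.0Δ_oct = -374 kJ/mol, but forming 2 extra pairs costs 2P = 584 kJ/mol, so E(LS) = -374 + 584 = 210 kJ/mol.
Thus E(LS) − E(HS) = 210 kJ/mol.

210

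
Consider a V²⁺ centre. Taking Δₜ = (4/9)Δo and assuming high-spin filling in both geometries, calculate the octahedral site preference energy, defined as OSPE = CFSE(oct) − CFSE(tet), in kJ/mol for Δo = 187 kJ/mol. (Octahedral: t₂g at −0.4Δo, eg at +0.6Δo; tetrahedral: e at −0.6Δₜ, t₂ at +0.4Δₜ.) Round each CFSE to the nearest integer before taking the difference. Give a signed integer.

V²⁺: group 5, so d-count = 5 − 2 = 3.
Octahedral high-spin t2g^3 e_g^0: CFSE = -1.2 × 187 = -224 kJ/mol.
In a tetrahedral site the filling is e^2 t2^1: CFSE(tet) = -0.8Δₜ = -0.8 × (4/9)(187) = -66 kJ/mol.
OSPE = CFSE(oct) − CFSE(tet) = -224 − (-66) = -158 kJ/mol.

-158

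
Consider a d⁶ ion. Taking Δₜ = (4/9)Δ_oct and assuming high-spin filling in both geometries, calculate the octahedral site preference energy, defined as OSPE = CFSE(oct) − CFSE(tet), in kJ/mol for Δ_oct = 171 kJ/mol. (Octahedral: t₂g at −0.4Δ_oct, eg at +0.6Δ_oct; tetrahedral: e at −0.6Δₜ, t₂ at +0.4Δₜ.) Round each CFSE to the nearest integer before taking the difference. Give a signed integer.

Octahedral high-spin t₂g⁴ eg²: CFSE = -0.4 × 171 = -68 kJ/mol.
Tetrahedral e³ t₂³ gives -0.6Δₜ = -0.6 × (4/9) × 171 = -46 kJ/mol.
OSPE = -68 − (-46) = -22 kJ/mol.

-22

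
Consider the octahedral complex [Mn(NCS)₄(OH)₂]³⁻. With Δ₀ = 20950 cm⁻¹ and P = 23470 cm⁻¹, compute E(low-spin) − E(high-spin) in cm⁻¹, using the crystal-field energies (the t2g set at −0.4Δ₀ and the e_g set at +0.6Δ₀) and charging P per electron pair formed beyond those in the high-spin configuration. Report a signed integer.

Ligand charges: 4×(-1) from NCS⁻ and 2×(-1) from OH⁻ sum to -6; with overall charge -3, Mn is +3.
Mn is in group 7, so Mn³⁺ is d⁴ (7 − 3 = 4).
In the high-spin limit (t2g^3 e_g^1) the orbital term is -0.6Δ₀ = -12570 cm⁻¹, with no excess pairing.
For low-spin the configuration is t2g^4 e_g^0: orbital energy -1.6 × 20950 = -33520 cm⁻¹, and 1 additional pair relative to high-spin adds 23470 cm⁻¹, giving -10050 cm⁻¹.
E(LS) − E(HS) = -10050 − (-12570) = 2520 cm⁻¹.

2520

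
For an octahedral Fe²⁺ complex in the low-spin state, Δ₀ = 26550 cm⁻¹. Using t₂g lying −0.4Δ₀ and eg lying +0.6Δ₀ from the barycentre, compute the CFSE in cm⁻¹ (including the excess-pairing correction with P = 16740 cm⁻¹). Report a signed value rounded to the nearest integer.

Fe is in group 8, so Fe²⁺ is d⁶ (8 − 2 = 6).
The d⁶ electrons fill as t₂g⁶ eg⁰.
Orbital CFSE = 6(-0.4) + 0(0.6) = -2.4Δ₀ = -2.4 × 26550 = -63720 cm⁻¹.
Relative to high-spin t₂g⁴ eg² (1 paired), the low-spin configuration has 2 additional pairs, contributing +2 × 16740 = +33480 cm⁻¹.
Combining: -63720 + 33480 = -30240 cm⁻¹.

-30240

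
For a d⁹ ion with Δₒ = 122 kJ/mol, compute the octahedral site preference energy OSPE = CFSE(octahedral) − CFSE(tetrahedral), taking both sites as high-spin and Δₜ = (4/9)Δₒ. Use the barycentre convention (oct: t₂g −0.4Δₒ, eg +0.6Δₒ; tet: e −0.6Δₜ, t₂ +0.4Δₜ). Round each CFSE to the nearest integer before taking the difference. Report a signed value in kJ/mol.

Octahedral (high-spin): t₂g⁶ eg³, CFSE = 6(−0.4) + 3(+0.6) = -0.6Δₒ = -0.6 × 122 = -73 kJ/mol.
In a tetrahedral site the filling is e⁴ t₂⁵: CFSE(tet) = -0.4Δₜ = -0.4 × (4/9)(122) = -22 kJ/mol.
OSPE = -73 − (-22) = -51 kJ/mol.

-51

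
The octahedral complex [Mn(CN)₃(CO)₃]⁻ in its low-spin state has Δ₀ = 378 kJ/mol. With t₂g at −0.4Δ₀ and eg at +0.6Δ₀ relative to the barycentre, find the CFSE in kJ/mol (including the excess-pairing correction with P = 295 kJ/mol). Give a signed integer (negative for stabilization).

Ligand charges: 3×(-1) from CN⁻ and 3×(+0) from CO sum to -3; with overall charge -1, Mn is +2.
Mn is in group 7, so Mn²⁺ is d⁵ (7 − 2 = 5).
Configuration: t₂g⁵ eg⁰.
The orbital stabilization is -2.0Δ₀ = -2.0 × 378 = -756 kJ/mol.
High-spin d⁵ would be t₂g³ eg² with 0 pairs; low-spin has 2, so 2 excess pairs cost +2P = +590 kJ/mol.
Net CFSE = -756 + 590 = -166 kJ/mol.

-166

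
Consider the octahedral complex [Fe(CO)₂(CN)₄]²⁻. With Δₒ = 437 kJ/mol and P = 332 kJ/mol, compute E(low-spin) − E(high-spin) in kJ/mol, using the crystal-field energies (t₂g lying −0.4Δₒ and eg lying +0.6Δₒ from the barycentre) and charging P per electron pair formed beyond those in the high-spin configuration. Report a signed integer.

-210

Ligand charges: 2×(+0) from CO and 4×(-1) from CN⁻ sum to -4; with overall charge -2, Fe is +2.
Fe²⁺: group 8, so d-count = 8 − 2 = 6.
In the high-spin limit (t₂g⁴ eg²) the orbital term is -0.4Δₒ = -175 kJ/mol, with no excess pairing.
Low-spin: t₂g⁶ eg⁰, orbital CFSE = -2.4Δₒ = -1049 kJ/mol; plus 2 excess pairs × P = +664 kJ/mol; total -385 kJ/mol.
E(LS) − E(HS) = -385 − (-175) = -210 kJ/mol.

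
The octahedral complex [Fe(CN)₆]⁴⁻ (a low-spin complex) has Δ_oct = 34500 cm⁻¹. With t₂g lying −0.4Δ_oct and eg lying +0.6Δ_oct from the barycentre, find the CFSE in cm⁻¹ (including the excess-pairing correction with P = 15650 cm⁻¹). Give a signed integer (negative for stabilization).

Each CN⁻ contributes -1; 6 × (-1) = -6. With overall charge -4, Fe is in the +2 oxidation state.
Fe is in group 8, so Fe²⁺ is d⁶ (8 − 2 = 6).
Configuration: t₂g⁶ eg⁰.
The orbital stabilization is -2.4Δ_oct = -2.4 × 34500 = -82800 cm⁻¹.
Relative to high-spin t₂g⁴ eg² (1 paired), the low-spin configuration has 2 additional pairs, contributing +2 × 15650 = +31300 cm⁻¹.
Net CFSE = -82800 + 31300 = -51500 cm⁻¹.

-51500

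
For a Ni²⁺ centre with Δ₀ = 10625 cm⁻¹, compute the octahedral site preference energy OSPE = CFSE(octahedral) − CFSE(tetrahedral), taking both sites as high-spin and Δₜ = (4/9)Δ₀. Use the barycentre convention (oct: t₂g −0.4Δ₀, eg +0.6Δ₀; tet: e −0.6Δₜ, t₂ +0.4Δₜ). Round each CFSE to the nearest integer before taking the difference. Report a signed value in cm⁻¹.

Ni²⁺: group 10, so d-count = 10 − 2 = 8.
In an octahedral site d⁸ (HS) is t2g^6 e_g^2, giving CFSE(oct) = -1.2Δ₀ = -12750 cm⁻¹.
Tetrahedral e^4 t2^4 gives -0.8Δₜ = -0.8 × (4/9) × 10625 = -3778 cm⁻¹.
OSPE = -12750 − (-3778) = -8972 cm⁻¹.

-8972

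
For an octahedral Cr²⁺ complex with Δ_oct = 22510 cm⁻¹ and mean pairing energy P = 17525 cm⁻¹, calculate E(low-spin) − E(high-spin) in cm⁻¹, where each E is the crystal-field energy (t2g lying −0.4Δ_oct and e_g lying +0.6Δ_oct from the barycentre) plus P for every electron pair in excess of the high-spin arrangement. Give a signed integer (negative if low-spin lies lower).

-4985

Group 6 minus oxidation state +2 gives a d⁴ configuration for Cr²⁺.
In the high-spin limit (t2g^3 e_g^1) the orbital term is -0.6Δ_oct = -13506 cm⁻¹, with no excess pairing.
Low-spin: t2g^4 e_g^0, orbital CFSE = -1.6Δ_oct = -36016 cm⁻¹; plus 1 excess pair × P = +17525 cm⁻¹; total -18491 cm⁻¹.
Thus E(LS) − E(HS) = -4985 cm⁻¹.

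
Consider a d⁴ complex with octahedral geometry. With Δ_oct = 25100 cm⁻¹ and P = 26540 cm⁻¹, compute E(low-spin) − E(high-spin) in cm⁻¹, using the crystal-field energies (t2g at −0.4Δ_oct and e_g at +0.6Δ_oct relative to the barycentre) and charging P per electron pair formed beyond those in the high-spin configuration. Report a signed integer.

1440

In the high-spin limit (t2g^3 e_g^1) the orbital term is -0.6Δ_oct = -15060 cm⁻¹, with no excess pairing.
Low-spin t2g^4 e_g^0 gives -1.6Δ_oct = -40160 cm⁻¹, but forming 1 extra pair costs 1P = 26540 cm⁻¹, so E(LS) = -40160 + 26540 = -13620 cm⁻¹.
Thus E(LS) − E(HS) = 1440 cm⁻¹.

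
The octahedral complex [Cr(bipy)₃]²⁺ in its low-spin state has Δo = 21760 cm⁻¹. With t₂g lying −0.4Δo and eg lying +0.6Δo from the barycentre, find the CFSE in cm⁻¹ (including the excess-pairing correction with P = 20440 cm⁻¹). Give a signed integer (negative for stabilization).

bipy is neutral, so the +2 overall charge sits on Cr: oxidation state +2.
Cr is in group 6, so Cr²⁺ is d⁴ (6 − 2 = 4).
Configuration: t₂g⁴ eg⁰.
The orbital stabilization is -1.6Δo = -1.6 × 21760 = -34816 cm⁻¹.
High-spin d⁴ would be t₂g³ eg¹ with 0 pairs; low-spin has 1, so 1 excess pair costs +1P = +20440 cm⁻¹.
Combining: -34816 + 20440 = -14376 cm⁻¹.

-14376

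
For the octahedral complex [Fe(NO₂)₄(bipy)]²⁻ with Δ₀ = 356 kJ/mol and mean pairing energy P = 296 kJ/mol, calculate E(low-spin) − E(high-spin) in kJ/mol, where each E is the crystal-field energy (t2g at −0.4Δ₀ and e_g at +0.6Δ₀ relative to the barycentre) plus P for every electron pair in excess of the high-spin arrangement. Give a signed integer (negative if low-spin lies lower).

Ligand charges: 4×(-1) from NO₂⁻ and 1×(+0) from bipy sum to -4; with overall charge -2, Fe is +2.
Fe sits in group 8; removing 2 electrons leaves Fe²⁺ with 8 − 2 = 6 d electrons.
High-spin d⁶ fills as t2g^4 e_g^2 with CFSE 4(−0.4) + 2(+0.6) = -0.4Δ₀ = -142 kJ/mol.
For low-spin the configuration is t2g^6 e_g^0: orbital energy -2.4 × 356 = -854 kJ/mol, and 2 additional pairs relative to high-spin add 592 kJ/mol, giving -262 kJ/mol.
Thus E(LS) − E(HS) = -120 kJ/mol.

-120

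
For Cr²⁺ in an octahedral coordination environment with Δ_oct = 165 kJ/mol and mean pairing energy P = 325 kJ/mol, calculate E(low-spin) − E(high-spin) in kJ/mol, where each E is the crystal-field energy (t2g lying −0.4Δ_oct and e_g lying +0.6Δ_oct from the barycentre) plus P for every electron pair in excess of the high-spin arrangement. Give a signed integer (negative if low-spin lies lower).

160

Cr sits in group 6; removing 2 electrons leaves Cr²⁺ with 6 − 2 = 4 d electrons.
High-spin d⁴ fills as t2g^3 e_g^1 with CFSE 3(−0.4) + 1(+0.6) = -0.6Δ_oct = -99 kJ/mol.
Low-spin t2g^4 e_g^0 gives -1.6Δ_oct = -264 kJ/mol, but forming 1 extra pair costs 1P = 325 kJ/mol, so E(LS) = -264 + 325 = 61 kJ/mol.
Thus E(LS) − E(HS) = 160 kJ/mol.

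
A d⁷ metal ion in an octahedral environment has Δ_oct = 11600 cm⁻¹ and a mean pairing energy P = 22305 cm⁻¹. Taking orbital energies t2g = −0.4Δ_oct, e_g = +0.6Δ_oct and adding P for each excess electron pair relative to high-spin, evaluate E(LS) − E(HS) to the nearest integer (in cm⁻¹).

10705

In the high-spin limit (t2g^5 e_g^2) the orbital term is -0.8Δ_oct = -9280 cm⁻¹, with no excess pairing.
Low-spin: t2g^6 e_g^1, orbital CFSE = -1.8Δ_oct = -20880 cm⁻¹; plus 1 excess pair × P = +22305 cm⁻¹; total 1425 cm⁻¹.
Thus E(LS) − E(HS) = 10705 cm⁻¹.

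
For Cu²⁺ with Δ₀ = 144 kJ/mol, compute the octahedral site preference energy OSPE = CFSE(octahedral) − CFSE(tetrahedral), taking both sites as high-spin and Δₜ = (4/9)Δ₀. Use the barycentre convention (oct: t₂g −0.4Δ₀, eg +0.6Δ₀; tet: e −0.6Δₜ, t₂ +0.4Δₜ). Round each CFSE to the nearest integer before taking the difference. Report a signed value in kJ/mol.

Cu²⁺: group 11, so d-count = 11 − 2 = 9.
In an octahedral site d⁹ (HS) is t2g^6 e_g^3, giving CFSE(oct) = -0.6Δ₀ = -86 kJ/mol.
Tetrahedral: e^4 t2^5, CFSE = 4(−0.6) + 5(+0.4) = -0.4Δₜ = -0.4 × (4/9) × 144 = -26 kJ/mol.
OSPE = -86 − (-26) = -60 kJ/mol.

-60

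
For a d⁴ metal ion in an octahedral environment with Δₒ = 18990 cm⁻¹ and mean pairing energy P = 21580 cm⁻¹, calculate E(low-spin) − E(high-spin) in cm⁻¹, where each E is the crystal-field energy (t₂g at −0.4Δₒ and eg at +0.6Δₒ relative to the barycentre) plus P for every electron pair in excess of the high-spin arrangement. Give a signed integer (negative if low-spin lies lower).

2590

High-spin d⁴ fills as t₂g³ eg¹ with CFSE 3(−0.4) + 1(+0.6) = -0.6Δₒ = -11394 cm⁻¹.
For low-spin the configuration is t₂g⁴ eg⁰: orbital energy -1.6 × 18990 = -30384 cm⁻¹, and 1 additional pair relative to high-spin adds 21580 cm⁻¹, giving -8804 cm⁻¹.
E(LS) − E(HS) = -8804 − (-11394) = 2590 cm⁻¹.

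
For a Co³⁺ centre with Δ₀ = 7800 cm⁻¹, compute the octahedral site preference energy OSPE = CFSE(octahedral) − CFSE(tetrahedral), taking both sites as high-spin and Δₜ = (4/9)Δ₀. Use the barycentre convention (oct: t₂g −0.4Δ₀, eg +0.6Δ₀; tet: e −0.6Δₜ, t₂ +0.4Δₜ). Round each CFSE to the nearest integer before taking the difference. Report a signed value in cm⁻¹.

Co is in group 9, so Co³⁺ is d⁶ (9 − 3 = 6).
Octahedral high-spin t₂g⁴ eg²: CFSE = -0.4 × 7800 = -3120 cm⁻¹.
In a tetrahedral site the filling is e³ t₂³: CFSE(tet) = -0.6Δₜ = -0.6 × (4/9)(7800) = -2080 cm⁻¹.
OSPE = -3120 − (-2080) = -1040 cm⁻¹.

-1040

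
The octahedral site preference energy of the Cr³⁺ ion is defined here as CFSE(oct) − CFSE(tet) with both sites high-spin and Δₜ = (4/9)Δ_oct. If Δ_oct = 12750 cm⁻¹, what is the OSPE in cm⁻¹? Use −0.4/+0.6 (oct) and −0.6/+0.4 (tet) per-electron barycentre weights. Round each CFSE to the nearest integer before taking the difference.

Group 6 minus oxidation state +3 gives a d³ configuration for Cr³⁺.
Octahedral (high-spin): t₂g³ eg⁰, CFSE = 3(−0.4) + 0(+0.6) = -1.2Δ_oct = -1.2 × 12750 = -15300 cm⁻¹.
In a tetrahedral site the filling is e² t₂¹: CFSE(tet) = -0.8Δₜ = -0.8 × (4/9)(12750) = -4533 cm⁻¹.
OSPE = -15300 − (-4533) = -10767 cm⁻¹.

-10767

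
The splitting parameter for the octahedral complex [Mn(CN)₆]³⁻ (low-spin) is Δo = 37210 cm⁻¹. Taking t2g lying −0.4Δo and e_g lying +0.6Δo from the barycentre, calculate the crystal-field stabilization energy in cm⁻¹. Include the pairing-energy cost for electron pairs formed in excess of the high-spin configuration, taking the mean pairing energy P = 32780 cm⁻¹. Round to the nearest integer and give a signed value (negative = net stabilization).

Each CN⁻ contributes -1; 6 × (-1) = -6. With overall charge -3, Mn is in the +3 oxidation state.
Group 7 minus oxidation state +3 gives a d⁴ configuration for Mn³⁺.
Configuration: t2g^4 e_g^0.
CFSE(orbital) = 4×(-0.4Δo) + 0×(0.6Δo) = -1.6Δo; with Δo = 37210 cm⁻¹ that is -59536 cm⁻¹.
Pairing penalty: 1 pair vs 0 in the high-spin reference → 1 extra × P = 32780 cm⁻¹.
Net CFSE = -59536 + 32780 = -26756 cm⁻¹.

-26756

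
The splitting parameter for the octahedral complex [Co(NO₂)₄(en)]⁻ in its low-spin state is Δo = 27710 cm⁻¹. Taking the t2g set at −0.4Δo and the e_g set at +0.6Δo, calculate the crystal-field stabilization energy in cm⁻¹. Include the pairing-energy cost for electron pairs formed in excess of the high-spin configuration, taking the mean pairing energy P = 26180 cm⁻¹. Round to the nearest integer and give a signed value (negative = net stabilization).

Ligand charges: 4×(-1) from NO₂⁻ and 1×(+0) from en sum to -4; with overall charge -1, Co is +3.
Co³⁺: group 9, so d-count = 9 − 3 = 6.
The d⁶ electrons fill as t2g^6 e_g^0.
The orbital stabilization is -2.4Δo = -2.4 × 27710 = -66504 cm⁻¹.
High-spin d⁶ would be t2g^4 e_g^2 with 1 pair; low-spin has 3, so 2 excess pairs cost +2P = +52360 cm⁻¹.
Overall CFSE = -66504 + 52360 = -14144 cm⁻¹.

-14144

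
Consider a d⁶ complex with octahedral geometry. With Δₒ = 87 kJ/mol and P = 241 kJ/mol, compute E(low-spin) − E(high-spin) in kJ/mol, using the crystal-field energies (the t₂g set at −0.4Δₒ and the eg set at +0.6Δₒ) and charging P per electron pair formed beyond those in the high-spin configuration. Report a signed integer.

High-spin: t₂g⁴ eg², CFSE = -0.4Δₒ = -35 kJ/mol.
For low-spin the configuration is t₂g⁶ eg⁰: orbital energy -2.4 × 87 = -209 kJ/mol, and 2 additional pairs relative to high-spin add 482 kJ/mol, giving 273 kJ/mol.
The difference is 273 − (-35) = 308 kJ/mol, so high-spin lies lower.

308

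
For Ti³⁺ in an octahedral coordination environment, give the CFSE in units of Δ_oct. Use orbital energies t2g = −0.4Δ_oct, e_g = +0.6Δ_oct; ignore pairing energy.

-0.4 Δ_oct

Group 4 minus oxidation state +3 gives a d¹ configuration for Ti³⁺.
For octahedral d¹ the high- and low-spin configurations coincide.
Configuration: t2g^1 e_g^0.
CFSE = 1(-0.4Δ_oct) + 0(0.6Δ_oct) = -0.4Δ_oct + 0.0Δ_oct = -0.4Δ_oct.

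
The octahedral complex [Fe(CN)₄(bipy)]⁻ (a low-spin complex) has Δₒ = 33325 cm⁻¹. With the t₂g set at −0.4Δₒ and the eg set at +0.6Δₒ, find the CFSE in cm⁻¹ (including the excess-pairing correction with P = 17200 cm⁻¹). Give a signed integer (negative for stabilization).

-32250

Ligand charges: 4×(-1) from CN⁻ and 1×(+0) from bipy sum to -4; with overall charge -1, Fe is +3.
Fe sits in group 8; removing 3 electrons leaves Fe³⁺ with 8 − 3 = 5 d electrons.
Configuration: t₂g⁵ eg⁰.
Orbital CFSE = 5(-0.4) + 0(0.6) = -2.0Δₒ = -2.0 × 33325 = -66650 cm⁻¹.
High-spin d⁵ would be t₂g³ eg² with 0 pairs; low-spin has 2, so 2 excess pairs cost +2P = +34400 cm⁻¹.
Net CFSE = -66650 + 34400 = -32250 cm⁻¹.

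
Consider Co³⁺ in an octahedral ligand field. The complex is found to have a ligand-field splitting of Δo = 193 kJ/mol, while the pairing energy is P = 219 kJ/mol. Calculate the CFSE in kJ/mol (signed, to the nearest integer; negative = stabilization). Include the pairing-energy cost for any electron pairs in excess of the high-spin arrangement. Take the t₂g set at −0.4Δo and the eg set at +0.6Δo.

Group 9 minus oxidation state +3 gives a d⁶ configuration for Co³⁺.
Δo < P, so pairing is avoided: the ground state is high-spin.
Filling d⁶ accordingly: t₂g⁴ eg².
Orbital CFSE = -0.4Δo = -0.4 × 193 = -77 kJ/mol.
High-spin has no excess pairs, so no pairing correction applies.

-77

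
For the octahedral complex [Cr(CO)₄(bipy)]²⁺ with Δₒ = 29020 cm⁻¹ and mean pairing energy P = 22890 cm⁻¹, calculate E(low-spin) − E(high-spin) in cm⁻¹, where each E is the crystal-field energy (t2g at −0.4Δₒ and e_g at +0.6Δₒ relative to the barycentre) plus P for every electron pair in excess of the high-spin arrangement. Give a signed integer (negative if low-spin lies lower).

Ligand charges: 4×(+0) from CO and 1×(+0) from bipy sum to +0; with overall charge +2, Cr is +2.
Cr sits in group 6; removing 2 electrons leaves Cr²⁺ with 6 − 2 = 4 d electrons.
High-spin d⁴ fills as t2g^3 e_g^1 with CFSE 3(−0.4) + 1(+0.6) = -0.6Δₒ = -17412 cm⁻¹.
For low-spin the configuration is t2g^4 e_g^0: orbital energy -1.6 × 29020 = -46432 cm⁻¹, and 1 additional pair relative to high-spin adds 22890 cm⁻¹, giving -23542 cm⁻¹.
The difference is -23542 − (-17412) = -6130 cm⁻¹, so low-spin lies lower.

-6130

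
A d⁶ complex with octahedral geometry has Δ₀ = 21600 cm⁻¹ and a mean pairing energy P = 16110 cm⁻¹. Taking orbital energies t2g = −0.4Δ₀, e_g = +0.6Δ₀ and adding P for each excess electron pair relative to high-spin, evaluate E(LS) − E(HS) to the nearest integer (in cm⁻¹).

-10980

In the high-spin limit (t2g^4 e_g^2) the orbital term is -0.4Δ₀ = -8640 cm⁻¹, with no excess pairing.
Low-spin t2g^6 e_g^0 gives -2.4Δ₀ = -51840 cm⁻¹, but forming 2 extra pairs costs 2P = 32220 cm⁻¹, so E(LS) = -51840 + 32220 = -19620 cm⁻¹.
E(LS) − E(HS) = -19620 − (-8640) = -10980 cm⁻¹.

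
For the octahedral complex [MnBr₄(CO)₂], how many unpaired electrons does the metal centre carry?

3

Ligand charges: 4×(-1) from Br⁻ and 2×(+0) from CO sum to -4; with overall charge +0, Mn is +4.
Group 7 minus oxidation state +4 gives a d³ configuration for Mn⁴⁺.
Configuration: t₂g³ eg⁰, giving 3 unpaired electrons.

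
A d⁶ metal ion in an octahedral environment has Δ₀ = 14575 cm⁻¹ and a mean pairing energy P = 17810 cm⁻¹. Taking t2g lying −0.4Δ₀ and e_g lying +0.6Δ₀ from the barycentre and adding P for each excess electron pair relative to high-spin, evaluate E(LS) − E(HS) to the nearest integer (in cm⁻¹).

6470

In the high-spin limit (t2g^4 e_g^2) the orbital term is -0.4Δ₀ = -5830 cm⁻¹, with no excess pairing.
Low-spin: t2g^6 e_g^0, orbital CFSE = -2.4Δ₀ = -34980 cm⁻¹; plus 2 excess pairs × P = +35620 cm⁻¹; total 640 cm⁻¹.
The difference is 640 − (-5830) = 6470 cm⁻¹, so high-spin lies lower.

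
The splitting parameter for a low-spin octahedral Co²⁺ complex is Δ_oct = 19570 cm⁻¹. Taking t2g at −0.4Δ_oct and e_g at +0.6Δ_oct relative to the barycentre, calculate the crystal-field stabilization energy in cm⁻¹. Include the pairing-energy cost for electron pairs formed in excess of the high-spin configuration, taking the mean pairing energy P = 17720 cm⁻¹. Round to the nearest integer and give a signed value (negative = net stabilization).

-17506

Co sits in group 9; removing 2 electrons leaves Co²⁺ with 9 − 2 = 7 d electrons.
Configuration: t2g^6 e_g^1.
Orbital CFSE = 6(-0.4) + 1(0.6) = -1.8Δ_oct = -1.8 × 19570 = -35226 cm⁻¹.
Pairing penalty: 3 pairs vs 2 in the high-spin reference → 1 extra × P = 17720 cm⁻¹.
Overall CFSE = -35226 + 17720 = -17506 cm⁻¹.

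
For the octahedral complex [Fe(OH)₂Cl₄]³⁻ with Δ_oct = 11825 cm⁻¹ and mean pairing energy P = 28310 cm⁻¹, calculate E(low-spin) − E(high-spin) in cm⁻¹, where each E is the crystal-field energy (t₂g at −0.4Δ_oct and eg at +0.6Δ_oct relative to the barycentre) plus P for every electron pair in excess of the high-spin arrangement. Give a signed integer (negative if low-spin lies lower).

Ligand charges: 2×(-1) from OH⁻ and 4×(-1) from Cl⁻ sum to -6; with overall charge -3, Fe is +3.
Fe sits in group 8; removing 3 electrons leaves Fe³⁺ with 8 − 3 = 5 d electrons.
High-spin: t₂g³ eg², CFSE = 0.0Δ_oct = 0 cm⁻¹.
Low-spin: t₂g⁵ eg⁰, orbital CFSE = -2.0Δ_oct = -23650 cm⁻¹; plus 2 excess pairs × P = +56620 cm⁻¹; total 32970 cm⁻¹.
Thus E(LS) − E(HS) = 32970 cm⁻¹.

32970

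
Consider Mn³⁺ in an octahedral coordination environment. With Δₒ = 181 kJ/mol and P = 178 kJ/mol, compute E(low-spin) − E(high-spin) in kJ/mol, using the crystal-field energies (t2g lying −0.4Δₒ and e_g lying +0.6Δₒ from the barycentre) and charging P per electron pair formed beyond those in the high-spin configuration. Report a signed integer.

-3

Mn sits in group 7; removing 3 electrons leaves Mn³⁺ with 7 − 3 = 4 d electrons.
High-spin d⁴ fills as t2g^3 e_g^1 with CFSE 3(−0.4) + 1(+0.6) = -0.6Δₒ = -109 kJ/mol.
Low-spin: t2g^4 e_g^0, orbital CFSE = -1.6Δₒ = -290 kJ/mol; plus 1 excess pair × P = +178 kJ/mol; total -112 kJ/mol.
E(LS) − E(HS) = -112 − (-109) = -3 kJ/mol.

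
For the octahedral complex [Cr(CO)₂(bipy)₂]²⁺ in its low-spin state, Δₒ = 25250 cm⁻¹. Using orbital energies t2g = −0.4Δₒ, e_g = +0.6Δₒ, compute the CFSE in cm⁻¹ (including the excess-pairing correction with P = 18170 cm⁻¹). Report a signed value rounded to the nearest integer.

Ligand charges: 2×(+0) from CO and 2×(+0) from bipy sum to +0; with overall charge +2, Cr is +2.
Group 6 minus oxidation state +2 gives a d⁴ configuration for Cr²⁺.
The d⁴ electrons fill as t2g^4 e_g^0.
CFSE(orbital) = 4×(-0.4Δₒ) + 0×(0.6Δₒ) = -1.6Δₒ; with Δₒ = 25250 cm⁻¹ that is -40400 cm⁻¹.
High-spin d⁴ would be t2g^3 e_g^1 with 0 pairs; low-spin has 1, so 1 excess pair costs +1P = +18170 cm⁻¹.
Combining: -40400 + 18170 = -22230 cm⁻¹.

-22230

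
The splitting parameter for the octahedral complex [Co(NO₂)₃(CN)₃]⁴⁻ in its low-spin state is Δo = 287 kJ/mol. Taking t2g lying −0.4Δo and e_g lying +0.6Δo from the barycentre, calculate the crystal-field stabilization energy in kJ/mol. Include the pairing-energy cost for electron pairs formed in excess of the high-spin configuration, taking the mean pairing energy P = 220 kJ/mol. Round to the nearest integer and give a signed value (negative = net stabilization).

Ligand charges: 3×(-1) from NO₂⁻ and 3×(-1) from CN⁻ sum to -6; with overall charge -4, Co is +2.
Group 9 minus oxidation state +2 gives a d⁷ configuration for Co²⁺.
Electron filling gives t2g^6 e_g^1.
The orbital stabilization is -1.8Δo = -1.8 × 287 = -517 kJ/mol.
Relative to high-spin t2g^5 e_g^2 (2 paired), the low-spin configuration has 1 additional pair, contributing +1 × 220 = +220 kJ/mol.
Net CFSE = -517 + 220 = -297 kJ/mol.

-297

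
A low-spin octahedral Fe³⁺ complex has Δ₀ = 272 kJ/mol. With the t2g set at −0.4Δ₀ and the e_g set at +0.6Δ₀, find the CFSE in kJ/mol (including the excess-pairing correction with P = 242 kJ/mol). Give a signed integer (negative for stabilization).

-60

Fe³⁺: group 8, so d-count = 8 − 3 = 5.
Configuration: t2g^5 e_g^0.
Orbital CFSE = 5(-0.4) + 0(0.6) = -2.0Δ₀ = -2.0 × 272 = -544 kJ/mol.
Relative to high-spin t2g^3 e_g^2 (0 paired), the low-spin configuration has 2 additional pairs, contributing +2 × 242 = +484 kJ/mol.
Net CFSE = -544 + 484 = -60 kJ/mol.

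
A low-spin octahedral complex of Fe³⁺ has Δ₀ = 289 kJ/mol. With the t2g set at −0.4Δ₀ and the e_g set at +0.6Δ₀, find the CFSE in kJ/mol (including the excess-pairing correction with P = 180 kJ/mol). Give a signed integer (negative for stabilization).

Fe is in group 8, so Fe³⁺ is d⁵ (8 − 3 = 5).
Electron filling gives t2g^5 e_g^0.
The orbital stabilization is -2.0Δ₀ = -2.0 × 289 = -578 kJ/mol.
High-spin d⁵ would be t2g^3 e_g^2 with 0 pairs; low-spin has 2, so 2 excess pairs cost +2P = +360 kJ/mol.
Overall CFSE = -578 + 360 = -218 kJ/mol.

-218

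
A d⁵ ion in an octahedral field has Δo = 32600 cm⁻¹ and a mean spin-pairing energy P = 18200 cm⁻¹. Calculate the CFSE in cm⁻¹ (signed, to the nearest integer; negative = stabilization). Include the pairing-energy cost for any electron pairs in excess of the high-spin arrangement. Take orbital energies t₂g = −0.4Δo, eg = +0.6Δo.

Here Δo > P (32600 > 18200), so the low-spin state is favoured.
Filling d⁵ accordingly: t₂g⁵ eg⁰.
Orbital CFSE = -2.0Δo = -2.0 × 32600 = -65200 cm⁻¹.
Excess pairs vs high-spin: 2 − 0 = 2; pairing cost = +36400 cm⁻¹.
Net CFSE = -65200 + 36400 = -28800 cm⁻¹.

-28800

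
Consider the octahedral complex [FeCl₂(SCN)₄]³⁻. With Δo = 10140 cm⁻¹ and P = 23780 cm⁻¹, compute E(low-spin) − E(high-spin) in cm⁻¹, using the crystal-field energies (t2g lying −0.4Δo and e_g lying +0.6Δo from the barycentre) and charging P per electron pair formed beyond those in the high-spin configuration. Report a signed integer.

Ligand charges: 2×(-1) from Cl⁻ and 4×(-1) from SCN⁻ sum to -6; with overall charge -3, Fe is +3.
Group 8 minus oxidation state +3 gives a d⁵ configuration for Fe³⁺.
High-spin: t2g^3 e_g^2, CFSE = 0.0Δo = 0 cm⁻¹.
Low-spin: t2g^5 e_g^0, orbital CFSE = -2.0Δo = -20280 cm⁻¹; plus 2 excess pairs × P = +47560 cm⁻¹; total 27280 cm⁻¹.
E(LS) − E(HS) = 27280 − (0) = 27280 cm⁻¹.

27280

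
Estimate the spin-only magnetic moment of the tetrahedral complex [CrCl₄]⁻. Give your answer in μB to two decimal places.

3.87 μB

Each Cl⁻ contributes -1; 4 × (-1) = -4. With overall charge -1, Cr is in the +3 oxidation state.
Cr³⁺: group 6, so d-count = 6 − 3 = 3.
Tetrahedral fields are weak (Δₜ ≈ 4/9 Δₒ), so electrons fill high-spin.
Configuration: e^2 t2^1 → 3 unpaired electrons.
μ(spin-only) = √[3(3+2)] = √15 ≈ 3.87 μB.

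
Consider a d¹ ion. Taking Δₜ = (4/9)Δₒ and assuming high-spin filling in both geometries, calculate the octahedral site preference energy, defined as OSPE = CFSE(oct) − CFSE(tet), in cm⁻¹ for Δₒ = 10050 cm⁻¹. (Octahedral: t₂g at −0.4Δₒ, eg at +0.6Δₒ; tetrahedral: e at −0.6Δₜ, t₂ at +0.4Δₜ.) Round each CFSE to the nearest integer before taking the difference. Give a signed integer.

-1340

In an octahedral site d¹ (HS) is t2g^1 e_g^0, giving CFSE(oct) = -0.4Δₒ = -4020 cm⁻¹.
Tetrahedral e^1 t2^0 gives -0.6Δₜ = -0.6 × (4/9) × 10050 = -2680 cm⁻¹.
Subtracting, OSPE = -4020 − (-2680) = -1340 cm⁻¹.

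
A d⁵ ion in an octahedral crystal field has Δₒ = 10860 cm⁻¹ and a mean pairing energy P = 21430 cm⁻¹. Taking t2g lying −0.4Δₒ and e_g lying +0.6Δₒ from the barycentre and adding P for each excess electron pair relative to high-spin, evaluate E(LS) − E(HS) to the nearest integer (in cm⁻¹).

21140

In the high-spin limit (t2g^3 e_g^2) the orbital term is 0.0Δₒ = 0 cm⁻¹, with no excess pairing.
Low-spin t2g^5 e_g^0 gives -2.0Δₒ = -21720 cm⁻¹, but forming 2 extra pairs costs 2P = 42860 cm⁻¹, so E(LS) = -21720 + 42860 = 21140 cm⁻¹.
E(LS) − E(HS) = 21140 − (0) = 21140 cm⁻¹.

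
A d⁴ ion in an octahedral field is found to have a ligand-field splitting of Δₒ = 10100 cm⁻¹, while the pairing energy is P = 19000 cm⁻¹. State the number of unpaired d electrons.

4

Since Δₒ = 10100 cm⁻¹ < P = 19000 cm⁻¹, the complex adopts the high-spin configuration.
That gives t₂g³ eg¹.
Unpaired electrons: 4.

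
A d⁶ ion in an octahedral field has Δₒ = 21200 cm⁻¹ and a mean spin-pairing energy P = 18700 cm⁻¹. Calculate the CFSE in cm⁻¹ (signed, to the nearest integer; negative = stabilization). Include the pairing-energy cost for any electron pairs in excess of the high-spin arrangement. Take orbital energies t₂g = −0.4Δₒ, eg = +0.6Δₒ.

Δₒ > P, so pairing is preferred: the ground state is low-spin.
Configuration: t₂g⁶ eg⁰.
Orbital CFSE = -2.4Δₒ = -2.4 × 21200 = -50880 cm⁻¹.
Excess pairs vs high-spin: 3 − 1 = 2; pairing cost = +37400 cm⁻¹.
Net CFSE = -50880 + 37400 = -13480 cm⁻¹.

-13480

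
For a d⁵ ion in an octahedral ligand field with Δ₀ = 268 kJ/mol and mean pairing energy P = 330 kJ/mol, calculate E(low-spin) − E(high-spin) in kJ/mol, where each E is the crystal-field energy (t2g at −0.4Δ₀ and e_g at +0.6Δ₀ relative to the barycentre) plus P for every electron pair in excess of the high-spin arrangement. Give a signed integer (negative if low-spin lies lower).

124

High-spin d⁵ fills as t2g^3 e_g^2 with CFSE 3(−0.4) + 2(+0.6) = 0.0Δ₀ = 0 kJ/mol.
Low-spin: t2g^5 e_g^0, orbital CFSE = -2.0Δ₀ = -536 kJ/mol; plus 2 excess pairs × P = +660 kJ/mol; total 124 kJ/mol.
The difference is 124 − (0) = 124 kJ/mol, so high-spin lies lower.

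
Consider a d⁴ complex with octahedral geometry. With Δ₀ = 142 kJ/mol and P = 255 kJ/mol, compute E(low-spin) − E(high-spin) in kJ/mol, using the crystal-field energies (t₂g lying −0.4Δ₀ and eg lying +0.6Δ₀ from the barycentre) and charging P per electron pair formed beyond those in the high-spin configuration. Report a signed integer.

High-spin d⁴ fills as t₂g³ eg¹ with CFSE 3(−0.4) + 1(+0.6) = -0.6Δ₀ = -85 kJ/mol.
Low-spin: t₂g⁴ eg⁰, orbital CFSE = -1.6Δ₀ = -227 kJ/mol; plus 1 excess pair × P = +255 kJ/mol; total 28 kJ/mol.
Thus E(LS) − E(HS) = 113 kJ/mol.

113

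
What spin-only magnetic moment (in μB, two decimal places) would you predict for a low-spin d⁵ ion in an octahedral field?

1.73 μB

Configuration: t₂g⁵ eg⁰ → 1 unpaired electron.
μ(spin-only) = √[1(1+2)] = √3 ≈ 1.73 μB.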